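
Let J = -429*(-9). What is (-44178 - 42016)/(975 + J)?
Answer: -43097/2418 ≈ -17.823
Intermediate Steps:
J = 3861
(-44178 - 42016)/(975 + J) = (-44178 - 42016)/(975 + 3861) = -86194/4836 = -86194*1/4836 = -43097/2418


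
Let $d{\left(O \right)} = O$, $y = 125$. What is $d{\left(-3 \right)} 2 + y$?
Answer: $119$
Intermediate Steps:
$d{\left(-3 \right)} 2 + y = \left(-3\right) 2 + 125 = -6 + 125 = 119$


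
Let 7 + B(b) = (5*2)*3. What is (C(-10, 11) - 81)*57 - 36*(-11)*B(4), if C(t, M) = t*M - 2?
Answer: -1893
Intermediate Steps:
C(t, M) = -2 + M*t (C(t, M) = M*t - 2 = -2 + M*t)
B(b) = 23 (B(b) = -7 + (5*2)*3 = -7 + 10*3 = -7 + 30 = 23)
(C(-10, 11) - 81)*57 - 36*(-11)*B(4) = ((-2 + 11*(-10)) - 81)*57 - 36*(-11)*23 = ((-2 - 110) - 81)*57 - (-396)*23 = (-112 - 81)*57 - 1*(-9108) = -193*57 + 9108 = -11001 + 9108 = -1893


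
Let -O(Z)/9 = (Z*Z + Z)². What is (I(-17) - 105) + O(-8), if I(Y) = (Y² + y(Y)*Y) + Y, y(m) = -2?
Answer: -28023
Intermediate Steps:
O(Z) = -9*(Z + Z²)² (O(Z) = -9*(Z*Z + Z)² = -9*(Z² + Z)² = -9*(Z + Z²)²)
I(Y) = Y² - Y (I(Y) = (Y² - 2*Y) + Y = Y² - Y)
(I(-17) - 105) + O(-8) = (-17*(-1 - 17) - 105) - 9*(-8)²*(1 - 8)² = (-17*(-18) - 105) - 9*64*(-7)² = (306 - 105) - 9*64*49 = 201 - 28224 = -28023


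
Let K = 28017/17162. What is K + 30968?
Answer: 531500833/17162 ≈ 30970.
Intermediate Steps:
K = 28017/17162 (K = 28017*(1/17162) = 28017/17162 ≈ 1.6325)
K + 30968 = 28017/17162 + 30968 = 531500833/17162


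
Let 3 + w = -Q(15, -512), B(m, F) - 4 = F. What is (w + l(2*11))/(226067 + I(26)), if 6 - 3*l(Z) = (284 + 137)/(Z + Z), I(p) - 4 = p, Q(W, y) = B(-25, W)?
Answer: -3061/29844804 ≈ -0.00010256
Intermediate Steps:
B(m, F) = 4 + F
Q(W, y) = 4 + W
I(p) = 4 + p
l(Z) = 2 - 421/(6*Z) (l(Z) = 2 - (284 + 137)/(3*(Z + Z)) = 2 - 421/(3*(2*Z)) = 2 - 421*1/(2*Z)/3 = 2 - 421/(6*Z))
w = -22 (w = -3 - (4 + 15) = -3 - 1*19 = -3 - 19 = -22)
(w + l(2*11))/(226067 + I(26)) = (-22 + (2 - 421/(6*(2*11))))/(226067 + (4 + 26)) = (-22 + (2 - 421/6/22))/(226067 + 30) = (-22 + (2 - 421/6*1/22))/226097 = (-22 + (2 - 421/132))*(1/226097) = (-22 - 157/132)*(1/226097) = -3061/132*1/226097 = -3061/29844804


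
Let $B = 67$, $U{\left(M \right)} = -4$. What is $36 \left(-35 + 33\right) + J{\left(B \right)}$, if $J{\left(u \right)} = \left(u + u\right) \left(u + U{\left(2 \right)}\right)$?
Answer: $8370$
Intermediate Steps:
$J{\left(u \right)} = 2 u \left(-4 + u\right)$ ($J{\left(u \right)} = \left(u + u\right) \left(u - 4\right) = 2 u \left(-4 + u\right)$)
$36 \left(-35 + 33\right) + J{\left(B \right)} = 36 \left(-35 + 33\right) + 2 \cdot 67 \left(-4 + 67\right) = 36 \left(-2\right) + 2 \cdot 67 \cdot 63 = -72 + 8442 = 8370$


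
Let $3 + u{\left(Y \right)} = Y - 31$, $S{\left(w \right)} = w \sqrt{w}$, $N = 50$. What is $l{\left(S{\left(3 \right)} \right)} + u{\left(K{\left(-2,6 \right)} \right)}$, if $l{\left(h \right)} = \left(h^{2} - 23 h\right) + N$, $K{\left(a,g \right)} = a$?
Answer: $41 - 69 \sqrt{3} \approx -78.511$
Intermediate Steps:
$S{\left(w \right)} = w^{\frac{3}{2}}$
$l{\left(h \right)} = 50 + h^{2} - 23 h$ ($l{\left(h \right)} = \left(h^{2} - 23 h\right) + 50 = 50 + h^{2} - 23 h$)
$u{\left(Y \right)} = -34 + Y$ ($u{\left(Y \right)} = -3 + \left(Y - 31\right) = -3 + \left(-31 + Y\right) = -34 + Y$)
$l{\left(S{\left(3 \right)} \right)} + u{\left(K{\left(-2,6 \right)} \right)} = \left(50 + \left(3^{\frac{3}{2}}\right)^{2} - 23 \cdot 3^{\frac{3}{2}}\right) - 36 = \left(50 + \left(3 \sqrt{3}\right)^{2} - 23 \cdot 3 \sqrt{3}\right) - 36 = \left(50 + 27 - 69 \sqrt{3}\right) - 36 = \left(77 - 69 \sqrt{3}\right) - 36 = 41 - 69 \sqrt{3}$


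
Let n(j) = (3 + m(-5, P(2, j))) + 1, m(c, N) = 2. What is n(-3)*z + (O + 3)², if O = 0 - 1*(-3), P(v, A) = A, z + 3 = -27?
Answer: -144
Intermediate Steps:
z = -30 (z = -3 - 27 = -30)
O = 3 (O = 0 + 3 = 3)
n(j) = 6 (n(j) = (3 + 2) + 1 = 5 + 1 = 6)
n(-3)*z + (O + 3)² = 6*(-30) + (3 + 3)² = -180 + 6² = -180 + 36 = -144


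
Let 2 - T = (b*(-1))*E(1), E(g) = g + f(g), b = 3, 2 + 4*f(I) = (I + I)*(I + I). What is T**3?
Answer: 2197/8 ≈ 274.63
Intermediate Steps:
f(I) = -1/2 + I**2 (f(I) = -1/2 + ((I + I)*(I + I))/4 = -1/2 + ((2*I)*(2*I))/4 = -1/2 + (4*I**2)/4 = -1/2 + I**2)
E(g) = -1/2 + g + g**2 (E(g) = g + (-1/2 + g**2) = -1/2 + g + g**2)
T = 13/2 (T = 2 - 3*(-1)*(-1/2 + 1 + 1**2) = 2 - (-3)*(-1/2 + 1 + 1) = 2 - (-3)*3/2 = 2 - 1*(-9/2) = 2 + 9/2 = 13/2 ≈ 6.5000)
T**3 = (13/2)**3 = 2197/8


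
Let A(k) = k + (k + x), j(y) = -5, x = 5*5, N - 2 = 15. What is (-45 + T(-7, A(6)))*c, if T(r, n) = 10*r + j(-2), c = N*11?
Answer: -22440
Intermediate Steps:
N = 17 (N = 2 + 15 = 17)
x = 25
c = 187 (c = 17*11 = 187)
A(k) = 25 + 2*k (A(k) = k + (k + 25) = k + (25 + k) = 25 + 2*k)
T(r, n) = -5 + 10*r (T(r, n) = 10*r - 5 = -5 + 10*r)
(-45 + T(-7, A(6)))*c = (-45 + (-5 + 10*(-7)))*187 = (-45 + (-5 - 70))*187 = (-45 - 75)*187 = -120*187 = -22440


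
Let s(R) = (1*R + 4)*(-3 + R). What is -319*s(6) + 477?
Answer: -9093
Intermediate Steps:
s(R) = (-3 + R)*(4 + R) (s(R) = (R + 4)*(-3 + R) = (4 + R)*(-3 + R) = (-3 + R)*(4 + R))
-319*s(6) + 477 = -319*(-12 + 6 + 6**2) + 477 = -319*(-12 + 6 + 36) + 477 = -319*30 + 477 = -9570 + 477 = -9093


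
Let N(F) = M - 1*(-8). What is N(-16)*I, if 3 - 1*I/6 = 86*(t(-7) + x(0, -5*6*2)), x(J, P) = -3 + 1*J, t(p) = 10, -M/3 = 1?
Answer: -17970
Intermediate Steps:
M = -3 (M = -3*1 = -3)
x(J, P) = -3 + J
N(F) = 5 (N(F) = -3 - 1*(-8) = -3 + 8 = 5)
I = -3594 (I = 18 - 516*(10 + (-3 + 0)) = 18 - 516*(10 - 3) = 18 - 516*7 = 18 - 6*602 = 18 - 3612 = -3594)
N(-16)*I = 5*(-3594) = -17970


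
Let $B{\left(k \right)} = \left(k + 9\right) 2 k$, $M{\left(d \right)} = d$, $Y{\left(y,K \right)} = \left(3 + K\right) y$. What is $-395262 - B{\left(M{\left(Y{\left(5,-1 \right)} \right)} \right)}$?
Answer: $-395642$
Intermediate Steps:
$Y{\left(y,K \right)} = y \left(3 + K\right)$
$B{\left(k \right)} = k \left(18 + 2 k\right)$ ($B{\left(k \right)} = \left(9 + k\right) 2 k = \left(18 + 2 k\right) k = k \left(18 + 2 k\right)$)
$-395262 - B{\left(M{\left(Y{\left(5,-1 \right)} \right)} \right)} = -395262 - 2 \cdot 5 \left(3 - 1\right) \left(9 + 5 \left(3 - 1\right)\right) = -395262 - 2 \cdot 5 \cdot 2 \left(9 + 5 \cdot 2\right) = -395262 - 2 \cdot 10 \left(9 + 10\right) = -395262 - 2 \cdot 10 \cdot 19 = -395262 - 380 = -395642$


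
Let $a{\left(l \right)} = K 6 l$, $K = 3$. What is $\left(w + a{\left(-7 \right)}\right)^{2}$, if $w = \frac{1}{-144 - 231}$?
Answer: $\frac{2232657001}{140625} \approx 15877.0$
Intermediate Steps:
$a{\left(l \right)} = 18 l$ ($a{\left(l \right)} = 3 \cdot 6 l = 18 l$)
$w = - \frac{1}{375}$ ($w = \frac{1}{-375} = - \frac{1}{375} \approx -0.0026667$)
$\left(w + a{\left(-7 \right)}\right)^{2} = \left(- \frac{1}{375} + 18 \left(-7\right)\right)^{2} = \left(- \frac{1}{375} - 126\right)^{2} = \left(- \frac{47251}{375}\right)^{2} = \frac{2232657001}{140625}$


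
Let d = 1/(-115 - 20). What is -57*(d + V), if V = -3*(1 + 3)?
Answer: 30799/45 ≈ 684.42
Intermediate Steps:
d = -1/135 (d = 1/(-135) = -1/135 ≈ -0.0074074)
V = -12 (V = -3*4 = -12)
-57*(d + V) = -57*(-1/135 - 12) = -57*(-1621/135) = 30799/45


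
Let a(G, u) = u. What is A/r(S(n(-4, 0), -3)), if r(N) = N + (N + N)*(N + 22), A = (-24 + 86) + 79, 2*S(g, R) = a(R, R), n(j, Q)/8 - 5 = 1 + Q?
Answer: -47/21 ≈ -2.2381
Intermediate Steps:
n(j, Q) = 48 + 8*Q (n(j, Q) = 40 + 8*(1 + Q) = 40 + (8 + 8*Q) = 48 + 8*Q)
S(g, R) = R/2
A = 141 (A = 62 + 79 = 141)
r(N) = N + 2*N*(22 + N) (r(N) = N + (2*N)*(22 + N) = N + 2*N*(22 + N))
A/r(S(n(-4, 0), -3)) = 141/((((1/2)*(-3))*(45 + 2*((1/2)*(-3))))) = 141/((-3*(45 + 2*(-3/2))/2)) = 141/((-3*(45 - 3)/2)) = 141/((-3/2*42)) = 141/(-63) = 141*(-1/63) = -47/21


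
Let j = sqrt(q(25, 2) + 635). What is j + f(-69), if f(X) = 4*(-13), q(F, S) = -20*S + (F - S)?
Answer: -52 + sqrt(618) ≈ -27.140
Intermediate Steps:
q(F, S) = F - 21*S
f(X) = -52
j = sqrt(618) (j = sqrt((25 - 21*2) + 635) = sqrt((25 - 42) + 635) = sqrt(-17 + 635) = sqrt(618) ≈ 24.860)
j + f(-69) = sqrt(618) - 52 = -52 + sqrt(618)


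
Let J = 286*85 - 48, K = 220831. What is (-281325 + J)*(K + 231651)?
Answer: -116316380366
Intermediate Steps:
J = 24262 (J = 24310 - 48 = 24262)
(-281325 + J)*(K + 231651) = (-281325 + 24262)*(220831 + 231651) = -257063*452482 = -116316380366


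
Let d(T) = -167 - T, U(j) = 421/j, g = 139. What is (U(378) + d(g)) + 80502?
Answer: 30314509/378 ≈ 80197.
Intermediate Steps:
(U(378) + d(g)) + 80502 = (421/378 + (-167 - 1*139)) + 80502 = (421*(1/378) + (-167 - 139)) + 80502 = (421/378 - 306) + 80502 = -115247/378 + 80502 = 30314509/378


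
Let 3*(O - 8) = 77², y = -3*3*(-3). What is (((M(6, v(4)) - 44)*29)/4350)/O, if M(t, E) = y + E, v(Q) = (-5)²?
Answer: 4/148825 ≈ 2.6877e-5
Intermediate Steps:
v(Q) = 25
y = 27 (y = -9*(-3) = 27)
M(t, E) = 27 + E
O = 5953/3 (O = 8 + (⅓)*77² = 8 + (⅓)*5929 = 8 + 5929/3 = 5953/3 ≈ 1984.3)
(((M(6, v(4)) - 44)*29)/4350)/O = ((((27 + 25) - 44)*29)/4350)/(5953/3) = (((52 - 44)*29)*(1/4350))*(3/5953) = ((8*29)*(1/4350))*(3/5953) = (232*(1/4350))*(3/5953) = (4/75)*(3/5953) = 4/148825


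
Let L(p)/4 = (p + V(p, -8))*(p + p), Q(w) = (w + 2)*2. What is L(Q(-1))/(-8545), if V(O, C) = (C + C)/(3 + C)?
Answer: -416/42725 ≈ -0.0097367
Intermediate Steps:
Q(w) = 4 + 2*w (Q(w) = (2 + w)*2 = 4 + 2*w)
V(O, C) = 2*C/(3 + C) (V(O, C) = (2*C)/(3 + C) = 2*C/(3 + C))
L(p) = 8*p*(16/5 + p) (L(p) = 4*((p + 2*(-8)/(3 - 8))*(p + p)) = 4*((p + 2*(-8)/(-5))*(2*p)) = 4*((p + 2*(-8)*(-1/5))*(2*p)) = 4*((p + 16/5)*(2*p)) = 4*((16/5 + p)*(2*p)) = 4*(2*p*(16/5 + p)) = 8*p*(16/5 + p))
L(Q(-1))/(-8545) = (8*(4 + 2*(-1))*(16 + 5*(4 + 2*(-1)))/5)/(-8545) = (8*(4 - 2)*(16 + 5*(4 - 2))/5)*(-1/8545) = ((8/5)*2*(16 + 5*2))*(-1/8545) = ((8/5)*2*(16 + 10))*(-1/8545) = ((8/5)*2*26)*(-1/8545) = (416/5)*(-1/8545) = -416/42725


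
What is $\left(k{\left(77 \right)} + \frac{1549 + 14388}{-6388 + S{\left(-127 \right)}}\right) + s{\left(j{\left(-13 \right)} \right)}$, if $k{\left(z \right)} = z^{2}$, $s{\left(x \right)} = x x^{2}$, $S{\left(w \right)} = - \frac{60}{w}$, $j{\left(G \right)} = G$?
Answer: $\frac{3025434113}{811216} \approx 3729.5$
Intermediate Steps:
$s{\left(x \right)} = x^{3}$
$\left(k{\left(77 \right)} + \frac{1549 + 14388}{-6388 + S{\left(-127 \right)}}\right) + s{\left(j{\left(-13 \right)} \right)} = \left(77^{2} + \frac{1549 + 14388}{-6388 - \frac{60}{-127}}\right) + \left(-13\right)^{3} = \left(5929 + \frac{15937}{-6388 - - \frac{60}{127}}\right) - 2197 = \left(5929 + \frac{15937}{-6388 + \frac{60}{127}}\right) - 2197 = \left(5929 + \frac{15937}{- \frac{811216}{127}}\right) - 2197 = \left(5929 + 15937 \left(- \frac{127}{811216}\right)\right) - 2197 = \left(5929 - \frac{2023999}{811216}\right) - 2197 = \frac{4807675665}{811216} - 2197 = \frac{3025434113}{811216}$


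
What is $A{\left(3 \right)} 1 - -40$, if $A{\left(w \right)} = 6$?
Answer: $46$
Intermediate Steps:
$A{\left(3 \right)} 1 - -40 = 6 \cdot 1 - -40 = 6 + 40 = 46$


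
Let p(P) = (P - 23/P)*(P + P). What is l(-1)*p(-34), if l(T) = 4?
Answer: 9064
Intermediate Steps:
p(P) = 2*P*(P - 23/P) (p(P) = (P - 23/P)*(2*P) = 2*P*(P - 23/P))
l(-1)*p(-34) = 4*(-46 + 2*(-34)²) = 4*(-46 + 2*1156) = 4*(-46 + 2312) = 4*2266 = 9064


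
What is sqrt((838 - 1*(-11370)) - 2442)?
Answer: sqrt(9766) ≈ 98.823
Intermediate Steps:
sqrt((838 - 1*(-11370)) - 2442) = sqrt((838 + 11370) - 2442) = sqrt(12208 - 2442) = sqrt(9766)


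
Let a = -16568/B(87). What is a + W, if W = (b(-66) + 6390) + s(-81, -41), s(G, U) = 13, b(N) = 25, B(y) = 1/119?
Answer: -1965164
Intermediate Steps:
B(y) = 1/119
a = -1971592 (a = -16568/1/119 = -16568*119 = -1971592)
W = 6428 (W = (25 + 6390) + 13 = 6415 + 13 = 6428)
a + W = -1971592 + 6428 = -1965164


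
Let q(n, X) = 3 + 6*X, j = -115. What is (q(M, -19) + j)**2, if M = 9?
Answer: 51076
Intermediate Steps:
(q(M, -19) + j)**2 = ((3 + 6*(-19)) - 115)**2 = ((3 - 114) - 115)**2 = (-111 - 115)**2 = (-226)**2 = 51076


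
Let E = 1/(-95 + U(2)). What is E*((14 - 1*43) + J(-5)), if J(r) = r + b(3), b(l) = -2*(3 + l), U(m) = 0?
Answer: 46/95 ≈ 0.48421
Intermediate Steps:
b(l) = -6 - 2*l
J(r) = -12 + r (J(r) = r + (-6 - 2*3) = r + (-6 - 6) = r - 12 = -12 + r)
E = -1/95 (E = 1/(-95 + 0) = 1/(-95) = -1/95 ≈ -0.010526)
E*((14 - 1*43) + J(-5)) = -((14 - 1*43) + (-12 - 5))/95 = -((14 - 43) - 17)/95 = -(-29 - 17)/95 = -1/95*(-46) = 46/95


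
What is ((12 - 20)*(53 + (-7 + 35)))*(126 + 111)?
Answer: -153576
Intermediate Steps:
((12 - 20)*(53 + (-7 + 35)))*(126 + 111) = -8*(53 + 28)*237 = -8*81*237 = -648*237 = -153576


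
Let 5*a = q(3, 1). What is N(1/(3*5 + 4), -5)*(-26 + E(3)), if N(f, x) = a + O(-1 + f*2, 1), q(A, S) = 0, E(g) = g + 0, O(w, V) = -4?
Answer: 92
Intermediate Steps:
E(g) = g
a = 0 (a = (1/5)*0 = 0)
N(f, x) = -4 (N(f, x) = 0 - 4 = -4)
N(1/(3*5 + 4), -5)*(-26 + E(3)) = -4*(-26 + 3) = -4*(-23) = 92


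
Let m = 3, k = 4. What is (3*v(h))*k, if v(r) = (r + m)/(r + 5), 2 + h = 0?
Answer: 4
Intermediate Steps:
h = -2 (h = -2 + 0 = -2)
v(r) = (3 + r)/(5 + r) (v(r) = (r + 3)/(r + 5) = (3 + r)/(5 + r))
(3*v(h))*k = (3*((3 - 2)/(5 - 2)))*4 = (3*(1/3))*4 = 1*4 = 4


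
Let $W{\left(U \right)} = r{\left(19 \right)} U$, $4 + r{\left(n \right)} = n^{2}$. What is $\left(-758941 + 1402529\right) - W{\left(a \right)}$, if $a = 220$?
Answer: $565048$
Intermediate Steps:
$r{\left(n \right)} = -4 + n^{2}$
$W{\left(U \right)} = 357 U$ ($W{\left(U \right)} = \left(-4 + 19^{2}\right) U = \left(-4 + 361\right) U = 357 U$)
$\left(-758941 + 1402529\right) - W{\left(a \right)} = \left(-758941 + 1402529\right) - 357 \cdot 220 = 643588 - 78540 = 565048$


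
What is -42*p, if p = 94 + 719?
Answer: -34146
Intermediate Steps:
p = 813
-42*p = -42*813 = -34146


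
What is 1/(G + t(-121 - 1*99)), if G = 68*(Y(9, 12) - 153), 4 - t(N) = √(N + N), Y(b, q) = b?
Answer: I/(2*(√110 - 4894*I)) ≈ -0.00010217 + 2.1895e-7*I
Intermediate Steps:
t(N) = 4 - √2*√N (t(N) = 4 - √(N + N) = 4 - √(2*N) = 4 - √2*√N)
G = -9792 (G = 68*(9 - 153) = 68*(-144) = -9792)
1/(G + t(-121 - 1*99)) = 1/(-9792 + (4 - √2*√(-121 - 1*99))) = 1/(-9792 + (4 - √2*√(-121 - 99))) = 1/(-9792 + (4 - √2*√(-220))) = 1/(-9792 + (4 - √2*2*I*√55)) = 1/(-9792 + (4 - 2*I*√110)) = 1/(-9788 - 2*I*√110)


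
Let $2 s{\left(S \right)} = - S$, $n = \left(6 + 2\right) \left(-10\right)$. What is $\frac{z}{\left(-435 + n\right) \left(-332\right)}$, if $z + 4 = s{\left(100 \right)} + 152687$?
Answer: $\frac{152633}{170980} \approx 0.8927$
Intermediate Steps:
$n = -80$ ($n = 8 \left(-10\right) = -80$)
$s{\left(S \right)} = - \frac{S}{2}$ ($s{\left(S \right)} = \frac{\left(-1\right) S}{2} = - \frac{S}{2}$)
$z = 152633$ ($z = -4 + \left(\left(- \frac{1}{2}\right) 100 + 152687\right) = -4 + \left(-50 + 152687\right) = -4 + 152637 = 152633$)
$\frac{z}{\left(-435 + n\right) \left(-332\right)} = \frac{152633}{\left(-435 - 80\right) \left(-332\right)} = \frac{152633}{\left(-515\right) \left(-332\right)} = \frac{152633}{170980}$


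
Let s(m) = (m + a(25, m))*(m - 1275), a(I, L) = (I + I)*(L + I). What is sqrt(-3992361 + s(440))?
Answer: I*sqrt(23773511) ≈ 4875.8*I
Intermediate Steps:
a(I, L) = 2*I*(I + L) (a(I, L) = (2*I)*(I + L) = 2*I*(I + L))
s(m) = (-1275 + m)*(1250 + 51*m) (s(m) = (m + 2*25*(25 + m))*(m - 1275) = (m + (1250 + 50*m))*(-1275 + m) = (1250 + 51*m)*(-1275 + m) = (-1275 + m)*(1250 + 51*m))
sqrt(-3992361 + s(440)) = sqrt(-3992361 + (-1593750 - 63775*440 + 51*440**2)) = sqrt(-3992361 + (-1593750 - 28061000 + 51*193600)) = sqrt(-3992361 + (-1593750 - 28061000 + 9873600)) = sqrt(-3992361 - 19781150) = sqrt(-23773511) = I*sqrt(23773511)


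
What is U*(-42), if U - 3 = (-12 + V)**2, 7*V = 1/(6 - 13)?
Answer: -2124744/343 ≈ -6194.6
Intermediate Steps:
V = -1/49 (V = 1/(7*(6 - 13)) = (1/7)/(-7) = (1/7)*(-1/7) = -1/49 ≈ -0.020408)
U = 354124/2401 (U = 3 + (-12 - 1/49)**2 = 3 + (-589/49)**2 = 3 + 346921/2401 = 354124/2401 ≈ 147.49)
U*(-42) = (354124/2401)*(-42) = -2124744/343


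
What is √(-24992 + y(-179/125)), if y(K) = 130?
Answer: I*√24862 ≈ 157.68*I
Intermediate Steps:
√(-24992 + y(-179/125)) = √(-24992 + 130) = √(-24862) = I*√24862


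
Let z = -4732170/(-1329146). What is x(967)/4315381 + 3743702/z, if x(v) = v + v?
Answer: 10736509425378081116/10210558253385 ≈ 1.0515e+6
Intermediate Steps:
z = 2366085/664573 (z = -4732170*(-1/1329146) = 2366085/664573 ≈ 3.5603)
x(v) = 2*v
x(967)/4315381 + 3743702/z = (2*967)/4315381 + 3743702/(2366085/664573) = 1934*(1/4315381) + 3743702*(664573/2366085) = 1934/4315381 + 2487963269246/2366085 = 10736509425378081116/10210558253385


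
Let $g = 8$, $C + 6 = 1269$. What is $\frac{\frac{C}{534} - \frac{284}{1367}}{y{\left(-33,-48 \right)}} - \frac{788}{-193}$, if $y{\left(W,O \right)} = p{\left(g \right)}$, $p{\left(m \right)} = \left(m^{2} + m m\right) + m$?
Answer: $\frac{26178077083}{6386820848} \approx 4.0988$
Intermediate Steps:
$C = 1263$ ($C = -6 + 1269 = 1263$)
$p{\left(m \right)} = m + 2 m^{2}$ ($p{\left(m \right)} = \left(m^{2} + m^{2}\right) + m = 2 m^{2} + m = m + 2 m^{2}$)
$y{\left(W,O \right)} = 136$ ($y{\left(W,O \right)} = 8 \left(1 + 2 \cdot 8\right) = 8 \left(1 + 16\right) = 8 \cdot 17 = 136$)
$\frac{\frac{C}{534} - \frac{284}{1367}}{y{\left(-33,-48 \right)}} - \frac{788}{-193} = \frac{\frac{1263}{534} - \frac{284}{1367}}{136} - \frac{788}{-193} = \left(1263 \cdot \frac{1}{534} - \frac{284}{1367}\right) \frac{1}{136} - - \frac{788}{193} = \left(\frac{421}{178} - \frac{284}{1367}\right) \frac{1}{136} + \frac{788}{193} = \frac{524955}{243326} \cdot \frac{1}{136} + \frac{788}{193} = \frac{524955}{33092336} + \frac{788}{193} = \frac{26178077083}{6386820848}$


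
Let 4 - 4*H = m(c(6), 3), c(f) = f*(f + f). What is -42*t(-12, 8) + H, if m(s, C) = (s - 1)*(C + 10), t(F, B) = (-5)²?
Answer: -5119/4 ≈ -1279.8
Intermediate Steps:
c(f) = 2*f² (c(f) = f*(2*f) = 2*f²)
t(F, B) = 25
m(s, C) = (-1 + s)*(10 + C)
H = -919/4 (H = 1 - (-10 - 1*3 + 10*(2*6²) + 3*(2*6²))/4 = 1 - (-10 - 3 + 10*(2*36) + 3*(2*36))/4 = 1 - (-10 - 3 + 10*72 + 3*72)/4 = 1 - (-10 - 3 + 720 + 216)/4 = 1 - ¼*923 = 1 - 923/4 = -919/4 ≈ -229.75)
-42*t(-12, 8) + H = -42*25 - 919/4 = -1050 - 919/4 = -5119/4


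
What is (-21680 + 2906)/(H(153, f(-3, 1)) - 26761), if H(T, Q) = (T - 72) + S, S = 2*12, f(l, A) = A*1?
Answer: 1341/1904 ≈ 0.70431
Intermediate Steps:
f(l, A) = A
S = 24
H(T, Q) = -48 + T (H(T, Q) = (T - 72) + 24 = (-72 + T) + 24 = -48 + T)
(-21680 + 2906)/(H(153, f(-3, 1)) - 26761) = (-21680 + 2906)/((-48 + 153) - 26761) = -18774/(105 - 26761) = -18774/(-26656) = -18774*(-1/26656) = 1341/1904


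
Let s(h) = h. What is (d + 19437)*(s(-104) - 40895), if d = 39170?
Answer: -2402828393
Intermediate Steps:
(d + 19437)*(s(-104) - 40895) = (39170 + 19437)*(-104 - 40895) = 58607*(-40999) = -2402828393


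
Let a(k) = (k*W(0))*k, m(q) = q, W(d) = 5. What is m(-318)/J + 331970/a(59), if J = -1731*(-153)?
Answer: 5860959728/307306161 ≈ 19.072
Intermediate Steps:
a(k) = 5*k**2 (a(k) = (k*5)*k = (5*k)*k = 5*k**2)
J = 264843
m(-318)/J + 331970/a(59) = -318/264843 + 331970/((5*59**2)) = -318*1/264843 + 331970/((5*3481)) = -106/88281 + 331970/17405 = -106/88281 + 331970*(1/17405) = -106/88281 + 66394/3481 = 5860959728/307306161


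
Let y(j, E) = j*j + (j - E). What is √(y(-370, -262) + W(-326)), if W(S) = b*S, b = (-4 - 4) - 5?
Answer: 3*√15670 ≈ 375.54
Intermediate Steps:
b = -13 (b = -8 - 5 = -13)
y(j, E) = j + j² - E (y(j, E) = j² + (j - E) = j + j² - E)
W(S) = -13*S
√(y(-370, -262) + W(-326)) = √((-370 + (-370)² - 1*(-262)) - 13*(-326)) = √((-370 + 136900 + 262) + 4238) = √(136792 + 4238) = √141030 = 3*√15670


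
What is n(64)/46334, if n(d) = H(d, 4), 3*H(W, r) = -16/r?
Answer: -2/69501 ≈ -2.8777e-5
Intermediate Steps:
H(W, r) = -16/(3*r) (H(W, r) = (-16/r)/3 = -16/(3*r))
n(d) = -4/3 (n(d) = -16/3/4 = -16/3*¼ = -4/3)
n(64)/46334 = -4/3/46334 = -4/3*1/46334 = -2/69501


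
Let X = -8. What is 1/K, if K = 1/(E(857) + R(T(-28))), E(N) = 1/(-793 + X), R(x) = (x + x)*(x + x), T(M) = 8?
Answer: 205055/801 ≈ 256.00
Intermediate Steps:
R(x) = 4*x² (R(x) = (2*x)*(2*x) = 4*x²)
E(N) = -1/801 (E(N) = 1/(-793 - 8) = 1/(-801) = -1/801)
K = 801/205055 (K = 1/(-1/801 + 4*8²) = 1/(-1/801 + 4*64) = 1/(-1/801 + 256) = 1/(205055/801) = 801/205055 ≈ 0.0039063)
1/K = 1/(801/205055) = 205055/801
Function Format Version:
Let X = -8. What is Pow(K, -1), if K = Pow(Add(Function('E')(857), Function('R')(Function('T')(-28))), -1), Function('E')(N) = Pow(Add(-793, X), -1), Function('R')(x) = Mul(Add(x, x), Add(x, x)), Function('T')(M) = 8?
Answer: Rational(205055, 801) ≈ 256.00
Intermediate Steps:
Function('R')(x) = Mul(4, Pow(x, 2)) (Function('R')(x) = Mul(Mul(2, x), Mul(2, x)) = Mul(4, Pow(x, 2)))
Function('E')(N) = Rational(-1, 801) (Function('E')(N) = Pow(Add(-793, -8), -1) = Pow(-801, -1) = Rational(-1, 801))
K = Rational(801, 205055) (K = Pow(Add(Rational(-1, 801), Mul(4, Pow(8, 2))), -1) = Pow(Add(Rational(-1, 801), Mul(4, 64)), -1) = Pow(Add(Rational(-1, 801), 256), -1) = Pow(Rational(205055, 801), -1) = Rational(801, 205055) ≈ 0.0039063)
Pow(K, -1) = Pow(Rational(801, 205055), -1) = Rational(205055, 801)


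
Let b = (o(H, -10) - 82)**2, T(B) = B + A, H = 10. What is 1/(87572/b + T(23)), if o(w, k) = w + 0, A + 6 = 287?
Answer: 1296/415877 ≈ 0.0031163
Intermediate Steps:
A = 281 (A = -6 + 287 = 281)
o(w, k) = w
T(B) = 281 + B (T(B) = B + 281 = 281 + B)
b = 5184 (b = (10 - 82)**2 = (-72)**2 = 5184)
1/(87572/b + T(23)) = 1/(87572/5184 + (281 + 23)) = 1/(87572*(1/5184) + 304) = 1/(21893/1296 + 304) = 1/(415877/1296) = 1296/415877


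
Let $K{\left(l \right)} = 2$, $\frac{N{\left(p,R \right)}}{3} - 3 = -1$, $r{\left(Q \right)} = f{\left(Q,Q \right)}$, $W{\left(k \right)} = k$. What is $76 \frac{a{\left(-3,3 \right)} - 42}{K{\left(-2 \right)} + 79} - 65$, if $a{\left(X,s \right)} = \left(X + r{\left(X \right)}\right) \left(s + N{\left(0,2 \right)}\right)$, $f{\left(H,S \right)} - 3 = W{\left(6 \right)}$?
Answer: $- \frac{1451}{27} \approx -53.741$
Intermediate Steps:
$f{\left(H,S \right)} = 9$ ($f{\left(H,S \right)} = 3 + 6 = 9$)
$r{\left(Q \right)} = 9$
$N{\left(p,R \right)} = 6$ ($N{\left(p,R \right)} = 9 + 3 \left(-1\right) = 9 - 3 = 6$)
$a{\left(X,s \right)} = \left(6 + s\right) \left(9 + X\right)$ ($a{\left(X,s \right)} = \left(X + 9\right) \left(s + 6\right) = \left(9 + X\right) \left(6 + s\right) = \left(6 + s\right) \left(9 + X\right)$)
$76 \frac{a{\left(-3,3 \right)} - 42}{K{\left(-2 \right)} + 79} - 65 = 76 \frac{\left(54 + 6 \left(-3\right) + 9 \cdot 3 - 9\right) - 42}{2 + 79} - 65 = 76 \frac{\left(54 - 18 + 27 - 9\right) - 42}{81} - 65 = 76 \left(54 - 42\right) \frac{1}{81} - 65 = 76 \cdot 12 \cdot \frac{1}{81} - 65 = 76 \cdot \frac{4}{27} - 65 = \frac{304}{27} - 65 = - \frac{1451}{27}$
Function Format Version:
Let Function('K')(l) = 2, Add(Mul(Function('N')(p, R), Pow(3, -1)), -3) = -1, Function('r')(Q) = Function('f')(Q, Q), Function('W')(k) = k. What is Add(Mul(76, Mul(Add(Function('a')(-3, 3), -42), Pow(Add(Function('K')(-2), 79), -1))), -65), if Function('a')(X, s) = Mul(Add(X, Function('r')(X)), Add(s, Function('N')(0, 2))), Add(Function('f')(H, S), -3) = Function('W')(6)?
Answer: Rational(-1451, 27) ≈ -53.741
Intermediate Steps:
Function('f')(H, S) = 9 (Function('f')(H, S) = Add(3, 6) = 9)
Function('r')(Q) = 9
Function('N')(p, R) = 6 (Function('N')(p, R) = Add(9, Mul(3, -1)) = Add(9, -3) = 6)
Function('a')(X, s) = Mul(Add(6, s), Add(9, X)) (Function('a')(X, s) = Mul(Add(X, 9), Add(s, 6)) = Mul(Add(9, X), Add(6, s)) = Mul(Add(6, s), Add(9, X)))
Add(Mul(76, Mul(Add(Function('a')(-3, 3), -42), Pow(Add(Function('K')(-2), 79), -1))), -65) = Add(Mul(76, Mul(Add(Add(54, Mul(6, -3), Mul(9, 3), Mul(-3, 3)), -42), Pow(Add(2, 79), -1))), -65) = Add(Mul(76, Mul(Add(Add(54, -18, 27, -9), -42), Pow(81, -1))), -65) = Add(Mul(76, Mul(Add(54, -42), Rational(1, 81))), -65) = Add(Mul(76, Mul(12, Rational(1, 81))), -65) = Add(Mul(76, Rational(4, 27)), -65) = Add(Rational(304, 27), -65) = Rational(-1451, 27)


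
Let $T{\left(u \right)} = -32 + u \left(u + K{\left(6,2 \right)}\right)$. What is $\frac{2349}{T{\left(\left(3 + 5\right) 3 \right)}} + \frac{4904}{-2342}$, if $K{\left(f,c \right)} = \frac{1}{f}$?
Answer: $\frac{1406983}{641708} \approx 2.1926$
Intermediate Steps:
$T{\left(u \right)} = -32 + u \left(\frac{1}{6} + u\right)$ ($T{\left(u \right)} = -32 + u \left(u + \frac{1}{6}\right) = -32 + u \left(\frac{1}{6} + u\right)$)
$\frac{2349}{T{\left(\left(3 + 5\right) 3 \right)}} + \frac{4904}{-2342} = \frac{2349}{-32 + \left(\left(3 + 5\right) 3\right)^{2} + \frac{\left(3 + 5\right) 3}{6}} + \frac{4904}{-2342} = \frac{2349}{-32 + \left(8 \cdot 3\right)^{2} + \frac{8 \cdot 3}{6}} + 4904 \left(- \frac{1}{2342}\right) = \frac{2349}{-32 + 24^{2} + \frac{1}{6} \cdot 24} - \frac{2452}{1171} = \frac{2349}{-32 + 576 + 4} - \frac{2452}{1171} = \frac{2349}{548} - \frac{2452}{1171} = \frac{1406983}{641708}$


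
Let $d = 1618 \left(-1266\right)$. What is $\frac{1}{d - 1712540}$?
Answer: $- \frac{1}{3760928} \approx -2.6589 \cdot 10^{-7}$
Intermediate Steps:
$d = -2048388$
$\frac{1}{d - 1712540} = \frac{1}{-2048388 - 1712540} = \frac{1}{-3760928} = - \frac{1}{3760928}$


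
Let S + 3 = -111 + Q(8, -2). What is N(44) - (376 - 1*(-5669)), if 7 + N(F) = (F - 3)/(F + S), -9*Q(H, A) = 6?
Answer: -1283147/212 ≈ -6052.6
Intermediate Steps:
Q(H, A) = -⅔ (Q(H, A) = -⅑*6 = -⅔)
S = -344/3 (S = -3 + (-111 - ⅔) = -3 - 335/3 = -344/3 ≈ -114.67)
N(F) = -7 + (-3 + F)/(-344/3 + F) (N(F) = -7 + (F - 3)/(F - 344/3) = -7 + (-3 + F)/(-344/3 + F))
N(44) - (376 - 1*(-5669)) = (2399 - 18*44)/(-344 + 3*44) - (376 - 1*(-5669)) = (2399 - 792)/(-344 + 132) - (376 + 5669) = 1607/(-212) - 1*6045 = -1/212*1607 - 6045 = -1607/212 - 6045 = -1283147/212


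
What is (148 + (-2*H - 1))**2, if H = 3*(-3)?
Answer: 27225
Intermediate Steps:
H = -9
(148 + (-2*H - 1))**2 = (148 + (-2*(-9) - 1))**2 = (148 + (18 - 1))**2 = (148 + 17)**2 = 165**2 = 27225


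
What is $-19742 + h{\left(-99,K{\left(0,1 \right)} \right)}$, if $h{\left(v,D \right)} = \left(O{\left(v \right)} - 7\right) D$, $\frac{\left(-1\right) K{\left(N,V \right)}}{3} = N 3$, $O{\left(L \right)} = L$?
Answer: $-19742$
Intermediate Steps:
$K{\left(N,V \right)} = - 9 N$ ($K{\left(N,V \right)} = - 3 N 3 = - 3 \cdot 3 N = - 9 N$)
$h{\left(v,D \right)} = D \left(-7 + v\right)$ ($h{\left(v,D \right)} = \left(v - 7\right) D = \left(-7 + v\right) D = D \left(-7 + v\right)$)
$-19742 + h{\left(-99,K{\left(0,1 \right)} \right)} = -19742 + \left(-9\right) 0 \left(-7 - 99\right) = -19742 + 0 \left(-106\right) = -19742 + 0 = -19742$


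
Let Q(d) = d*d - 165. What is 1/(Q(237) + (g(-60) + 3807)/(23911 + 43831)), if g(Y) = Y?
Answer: 67742/3793826715 ≈ 1.7856e-5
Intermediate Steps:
Q(d) = -165 + d**2 (Q(d) = d**2 - 165 = -165 + d**2)
1/(Q(237) + (g(-60) + 3807)/(23911 + 43831)) = 1/((-165 + 237**2) + (-60 + 3807)/(23911 + 43831)) = 1/((-165 + 56169) + 3747/67742) = 1/(56004 + 3747*(1/67742)) = 1/(56004 + 3747/67742) = 1/(3793826715/67742) = 67742/3793826715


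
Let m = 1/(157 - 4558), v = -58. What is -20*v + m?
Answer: 5105159/4401 ≈ 1160.0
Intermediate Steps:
m = -1/4401 (m = 1/(-4401) = -1/4401 ≈ -0.00022722)
-20*v + m = -20*(-58) - 1/4401 = 1160 - 1/4401 = 5105159/4401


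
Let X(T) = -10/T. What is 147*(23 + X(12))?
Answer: 6517/2 ≈ 3258.5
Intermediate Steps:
147*(23 + X(12)) = 147*(23 - 10/12) = 147*(23 - 10*1/12) = 147*(23 - ⅚) = 147*(133/6) = 6517/2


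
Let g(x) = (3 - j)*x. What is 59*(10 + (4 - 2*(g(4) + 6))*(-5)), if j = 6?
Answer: -4130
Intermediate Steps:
g(x) = -3*x (g(x) = (3 - 1*6)*x = (3 - 6)*x = -3*x)
59*(10 + (4 - 2*(g(4) + 6))*(-5)) = 59*(10 + (4 - 2*(-3*4 + 6))*(-5)) = 59*(10 + (4 - 2*(-12 + 6))*(-5)) = 59*(10 + (4 - 2*(-6))*(-5)) = 59*(10 + (4 + 12)*(-5)) = 59*(10 + 16*(-5)) = 59*(10 - 80) = 59*(-70) = -4130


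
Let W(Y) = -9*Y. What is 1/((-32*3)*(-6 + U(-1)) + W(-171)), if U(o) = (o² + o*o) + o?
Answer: 1/2019 ≈ 0.00049530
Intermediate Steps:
U(o) = o + 2*o² (U(o) = (o² + o²) + o = 2*o² + o = o + 2*o²)
1/((-32*3)*(-6 + U(-1)) + W(-171)) = 1/((-32*3)*(-6 - (1 + 2*(-1))) - 9*(-171)) = 1/(-96*(-6 - (1 - 2)) + 1539) = 1/(-96*(-6 - 1*(-1)) + 1539) = 1/(-96*(-6 + 1) + 1539) = 1/(-96*(-5) + 1539) = 1/(480 + 1539) = 1/2019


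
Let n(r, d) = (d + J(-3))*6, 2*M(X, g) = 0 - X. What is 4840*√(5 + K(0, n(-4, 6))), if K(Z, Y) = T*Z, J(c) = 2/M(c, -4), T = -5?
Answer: 4840*√5 ≈ 10823.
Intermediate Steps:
M(X, g) = -X/2 (M(X, g) = (0 - X)/2 = (-X)/2 = -X/2)
J(c) = -4/c (J(c) = 2/((-c/2)) = 2*(-2/c) = -4/c)
n(r, d) = 8 + 6*d (n(r, d) = (d - 4/(-3))*6 = (d - 4*(-⅓))*6 = (d + 4/3)*6 = (4/3 + d)*6 = 8 + 6*d)
K(Z, Y) = -5*Z
4840*√(5 + K(0, n(-4, 6))) = 4840*√(5 - 5*0) = 4840*√(5 + 0) = 4840*√5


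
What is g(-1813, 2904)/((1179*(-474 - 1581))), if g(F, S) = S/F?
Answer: 968/1464205995 ≈ 6.6111e-7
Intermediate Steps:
g(-1813, 2904)/((1179*(-474 - 1581))) = (2904/(-1813))/((1179*(-474 - 1581))) = (2904*(-1/1813))/((1179*(-2055))) = -2904/1813/(-2422845) = -2904/1813*(-1/2422845) = 968/1464205995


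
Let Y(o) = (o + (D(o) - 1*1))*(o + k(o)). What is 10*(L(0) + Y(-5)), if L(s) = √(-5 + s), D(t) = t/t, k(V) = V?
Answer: 500 + 10*I*√5 ≈ 500.0 + 22.361*I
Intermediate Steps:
D(t) = 1
Y(o) = 2*o² (Y(o) = (o + (1 - 1*1))*(o + o) = (o + (1 - 1))*(2*o) = (o + 0)*(2*o) = o*(2*o) = 2*o²)
10*(L(0) + Y(-5)) = 10*(√(-5 + 0) + 2*(-5)²) = 10*(√(-5) + 2*25) = 10*(I*√5 + 50) = 10*(50 + I*√5) = 500 + 10*I*√5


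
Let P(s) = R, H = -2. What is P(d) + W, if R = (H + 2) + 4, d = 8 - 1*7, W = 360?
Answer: 364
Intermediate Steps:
d = 1 (d = 8 - 7 = 1)
R = 4 (R = (-2 + 2) + 4 = 0 + 4 = 4)
P(s) = 4
P(d) + W = 4 + 360 = 364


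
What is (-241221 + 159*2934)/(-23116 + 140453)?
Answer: 225285/117337 ≈ 1.9200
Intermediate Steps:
(-241221 + 159*2934)/(-23116 + 140453) = (-241221 + 466506)/117337 = 225285*(1/117337) = 225285/117337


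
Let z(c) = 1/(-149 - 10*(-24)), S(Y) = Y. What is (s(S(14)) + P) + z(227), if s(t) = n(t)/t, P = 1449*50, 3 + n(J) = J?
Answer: 13186045/182 ≈ 72451.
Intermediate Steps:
n(J) = -3 + J
P = 72450
s(t) = (-3 + t)/t
z(c) = 1/91 (z(c) = 1/(-149 + 240) = 1/91)
(s(S(14)) + P) + z(227) = ((-3 + 14)/14 + 72450) + 1/91 = ((1/14)*11 + 72450) + 1/91 = (11/14 + 72450) + 1/91 = 1014311/14 + 1/91 = 13186045/182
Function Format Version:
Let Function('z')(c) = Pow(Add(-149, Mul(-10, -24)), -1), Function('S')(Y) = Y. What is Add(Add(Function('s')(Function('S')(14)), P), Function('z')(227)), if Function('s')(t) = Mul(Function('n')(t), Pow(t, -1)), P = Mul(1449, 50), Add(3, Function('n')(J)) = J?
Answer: Rational(13186045, 182) ≈ 72451.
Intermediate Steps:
Function('n')(J) = Add(-3, J)
P = 72450
Function('s')(t) = Mul(Pow(t, -1), Add(-3, t)) (Function('s')(t) = Mul(Add(-3, t), Pow(t, -1)) = Mul(Pow(t, -1), Add(-3, t)))
Function('z')(c) = Rational(1, 91) (Function('z')(c) = Pow(Add(-149, 240), -1) = Pow(91, -1) = Rational(1, 91))
Add(Add(Function('s')(Function('S')(14)), P), Function('z')(227)) = Add(Add(Mul(Pow(14, -1), Add(-3, 14)), 72450), Rational(1, 91)) = Add(Add(Mul(Rational(1, 14), 11), 72450), Rational(1, 91)) = Add(Add(Rational(11, 14), 72450), Rational(1, 91)) = Add(Rational(1014311, 14), Rational(1, 91)) = Rational(13186045, 182)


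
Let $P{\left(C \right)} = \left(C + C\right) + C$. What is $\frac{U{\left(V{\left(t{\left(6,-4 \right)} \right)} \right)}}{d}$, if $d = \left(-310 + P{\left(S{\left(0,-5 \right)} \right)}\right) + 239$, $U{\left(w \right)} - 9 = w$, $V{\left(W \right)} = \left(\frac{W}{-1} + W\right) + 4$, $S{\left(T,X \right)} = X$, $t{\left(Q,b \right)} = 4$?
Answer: $- \frac{13}{86} \approx -0.15116$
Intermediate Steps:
$P{\left(C \right)} = 3 C$ ($P{\left(C \right)} = 2 C + C = 3 C$)
$V{\left(W \right)} = 4$ ($V{\left(W \right)} = \left(W \left(-1\right) + W\right) + 4 = \left(- W + W\right) + 4 = 0 + 4 = 4$)
$U{\left(w \right)} = 9 + w$
$d = -86$ ($d = \left(-310 + 3 \left(-5\right)\right) + 239 = \left(-310 - 15\right) + 239 = -325 + 239 = -86$)
$\frac{U{\left(V{\left(t{\left(6,-4 \right)} \right)} \right)}}{d} = \frac{9 + 4}{-86} = 13 \left(- \frac{1}{86}\right) = - \frac{13}{86}$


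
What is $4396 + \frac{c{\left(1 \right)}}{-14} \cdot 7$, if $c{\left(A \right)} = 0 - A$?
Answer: $\frac{8793}{2} \approx 4396.5$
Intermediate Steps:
$c{\left(A \right)} = - A$
$4396 + \frac{c{\left(1 \right)}}{-14} \cdot 7 = 4396 + \frac{\left(-1\right) 1}{-14} \cdot 7 = 4396 + \left(- \frac{1}{14}\right) \left(-1\right) 7 = 4396 + \frac{1}{14} \cdot 7 = 4396 + \frac{1}{2} = \frac{8793}{2}$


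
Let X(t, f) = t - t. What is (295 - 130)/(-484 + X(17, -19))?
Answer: -15/44 ≈ -0.34091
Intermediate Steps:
X(t, f) = 0
(295 - 130)/(-484 + X(17, -19)) = (295 - 130)/(-484 + 0) = 165/(-484) = 165*(-1/484) = -15/44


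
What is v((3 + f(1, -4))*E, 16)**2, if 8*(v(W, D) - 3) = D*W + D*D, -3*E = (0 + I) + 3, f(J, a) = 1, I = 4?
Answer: 2401/9 ≈ 266.78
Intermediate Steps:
E = -7/3 (E = -((0 + 4) + 3)/3 = -(4 + 3)/3 = -1/3*7 = -7/3 ≈ -2.3333)
v(W, D) = 3 + D**2/8 + D*W/8 (v(W, D) = 3 + (D*W + D*D)/8 = 3 + (D*W + D**2)/8 = 3 + (D**2 + D*W)/8 = 3 + (D**2/8 + D*W/8) = 3 + D**2/8 + D*W/8)
v((3 + f(1, -4))*E, 16)**2 = (3 + (1/8)*16**2 + (1/8)*16*((3 + 1)*(-7/3)))**2 = (3 + (1/8)*256 + (1/8)*16*(4*(-7/3)))**2 = (3 + 32 + (1/8)*16*(-28/3))**2 = (3 + 32 - 56/3)**2 = (49/3)**2 = 2401/9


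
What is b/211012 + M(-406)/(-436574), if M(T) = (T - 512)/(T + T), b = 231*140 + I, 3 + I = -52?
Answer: 715298566379/4675209409066 ≈ 0.15300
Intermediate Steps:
I = -55 (I = -3 - 52 = -55)
b = 32285 (b = 231*140 - 55 = 32340 - 55 = 32285)
M(T) = (-512 + T)/(2*T) (M(T) = (-512 + T)/((2*T)) = (-512 + T)*(1/(2*T)) = (-512 + T)/(2*T))
b/211012 + M(-406)/(-436574) = 32285/211012 + ((½)*(-512 - 406)/(-406))/(-436574) = 32285*(1/211012) + ((½)*(-1/406)*(-918))*(-1/436574) = 32285/211012 + (459/406)*(-1/436574) = 32285/211012 - 459/177249044 = 715298566379/4675209409066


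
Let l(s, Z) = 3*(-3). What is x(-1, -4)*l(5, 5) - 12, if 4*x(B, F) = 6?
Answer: -51/2 ≈ -25.500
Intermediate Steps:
l(s, Z) = -9
x(B, F) = 3/2 (x(B, F) = (¼)*6 = 3/2)
x(-1, -4)*l(5, 5) - 12 = (3/2)*(-9) - 12 = -27/2 - 12 = -51/2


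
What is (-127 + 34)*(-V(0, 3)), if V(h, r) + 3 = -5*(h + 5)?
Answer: -2604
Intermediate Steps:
V(h, r) = -28 - 5*h (V(h, r) = -3 - 5*(h + 5) = -3 - 5*(5 + h) = -3 + (-25 - 5*h) = -28 - 5*h)
(-127 + 34)*(-V(0, 3)) = (-127 + 34)*(-(-28 - 5*0)) = -(-93)*(-28 + 0) = -(-93)*(-28) = -93*28 = -2604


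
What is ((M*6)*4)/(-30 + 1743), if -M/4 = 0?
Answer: 0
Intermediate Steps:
M = 0 (M = -4*0 = 0)
((M*6)*4)/(-30 + 1743) = ((0*6)*4)/(-30 + 1743) = (0*4)/1713 = (1/1713)*0 = 0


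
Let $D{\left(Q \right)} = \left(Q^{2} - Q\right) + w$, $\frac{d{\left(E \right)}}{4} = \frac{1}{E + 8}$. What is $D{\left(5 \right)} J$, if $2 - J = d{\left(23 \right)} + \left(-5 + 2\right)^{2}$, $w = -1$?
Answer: $- \frac{4199}{31} \approx -135.45$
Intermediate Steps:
$d{\left(E \right)} = \frac{4}{8 + E}$ ($d{\left(E \right)} = \frac{4}{E + 8} = \frac{4}{8 + E}$)
$D{\left(Q \right)} = -1 + Q^{2} - Q$ ($D{\left(Q \right)} = \left(Q^{2} - Q\right) - 1 = -1 + Q^{2} - Q$)
$J = - \frac{221}{31}$ ($J = 2 - \left(\frac{4}{8 + 23} + \left(-5 + 2\right)^{2}\right) = 2 - \left(\frac{4}{31} + \left(-3\right)^{2}\right) = 2 - \left(4 \cdot \frac{1}{31} + 9\right) = 2 - \left(\frac{4}{31} + 9\right) = 2 - \frac{283}{31} = - \frac{221}{31} \approx -7.129$)
$D{\left(5 \right)} J = \left(-1 + 5^{2} - 5\right) \left(- \frac{221}{31}\right) = \left(-1 + 25 - 5\right) \left(- \frac{221}{31}\right) = 19 \left(- \frac{221}{31}\right) = - \frac{4199}{31}$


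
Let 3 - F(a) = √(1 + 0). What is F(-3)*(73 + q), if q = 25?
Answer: 196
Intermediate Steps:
F(a) = 2 (F(a) = 3 - √(1 + 0) = 3 - √1 = 3 - 1*1 = 3 - 1 = 2)
F(-3)*(73 + q) = 2*(73 + 25) = 2*98 = 196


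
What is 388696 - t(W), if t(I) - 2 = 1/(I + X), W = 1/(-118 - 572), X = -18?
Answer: 4827968864/12421 ≈ 3.8869e+5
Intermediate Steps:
W = -1/690 (W = 1/(-690) = -1/690 ≈ -0.0014493)
t(I) = 2 + 1/(-18 + I) (t(I) = 2 + 1/(I - 18) = 2 + 1/(-18 + I))
388696 - t(W) = 388696 - (-35 + 2*(-1/690))/(-18 - 1/690) = 388696 - (-35 - 1/345)/(-12421/690) = 388696 - (-690)*(-12076)/(12421*345) = 388696 - 1*24152/12421 = 388696 - 24152/12421 = 4827968864/12421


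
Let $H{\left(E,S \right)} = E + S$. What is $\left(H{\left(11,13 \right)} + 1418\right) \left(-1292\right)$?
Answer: $-1863064$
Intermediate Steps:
$\left(H{\left(11,13 \right)} + 1418\right) \left(-1292\right) = \left(\left(11 + 13\right) + 1418\right) \left(-1292\right) = \left(24 + 1418\right) \left(-1292\right) = 1442 \left(-1292\right) = -1863064$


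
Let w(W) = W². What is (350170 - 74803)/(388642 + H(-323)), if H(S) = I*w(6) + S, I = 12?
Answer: 275367/388751 ≈ 0.70834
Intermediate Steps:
H(S) = 432 + S (H(S) = 12*6² + S = 12*36 + S = 432 + S)
(350170 - 74803)/(388642 + H(-323)) = (350170 - 74803)/(388642 + (432 - 323)) = 275367/(388642 + 109) = 275367/388751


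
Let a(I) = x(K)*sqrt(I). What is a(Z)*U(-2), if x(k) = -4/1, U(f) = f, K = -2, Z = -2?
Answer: 8*I*sqrt(2) ≈ 11.314*I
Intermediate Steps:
x(k) = -4 (x(k) = -4*1 = -4)
a(I) = -4*sqrt(I)
a(Z)*U(-2) = -4*I*sqrt(2)*(-2) = 8*I*sqrt(2)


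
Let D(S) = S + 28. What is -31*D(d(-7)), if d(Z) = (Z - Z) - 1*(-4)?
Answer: -992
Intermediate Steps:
d(Z) = 4 (d(Z) = 0 + 4 = 4)
D(S) = 28 + S
-31*D(d(-7)) = -31*(28 + 4) = -31*32 = -992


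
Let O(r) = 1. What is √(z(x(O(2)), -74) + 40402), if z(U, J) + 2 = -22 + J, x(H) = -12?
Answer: 4*√2519 ≈ 200.76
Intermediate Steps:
z(U, J) = -24 + J (z(U, J) = -2 + (-22 + J) = -24 + J)
√(z(x(O(2)), -74) + 40402) = √((-24 - 74) + 40402) = √(-98 + 40402) = √40304 = 4*√2519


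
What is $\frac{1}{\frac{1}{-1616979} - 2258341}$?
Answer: $- \frac{1616979}{3651689971840} \approx -4.428 \cdot 10^{-7}$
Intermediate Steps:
$\frac{1}{\frac{1}{-1616979} - 2258341} = \frac{1}{- \frac{1}{1616979} - 2258341} = \frac{1}{- \frac{3651689971840}{1616979}} = - \frac{1616979}{3651689971840}$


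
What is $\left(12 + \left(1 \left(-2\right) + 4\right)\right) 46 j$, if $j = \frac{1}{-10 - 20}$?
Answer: $- \frac{322}{15} \approx -21.467$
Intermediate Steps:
$j = - \frac{1}{30}$ ($j = \frac{1}{-30} = - \frac{1}{30} \approx -0.033333$)
$\left(12 + \left(1 \left(-2\right) + 4\right)\right) 46 j = \left(12 + \left(1 \left(-2\right) + 4\right)\right) 46 \left(- \frac{1}{30}\right) = \left(12 + \left(-2 + 4\right)\right) 46 \left(- \frac{1}{30}\right) = \left(12 + 2\right) 46 \left(- \frac{1}{30}\right) = 14 \cdot 46 \left(- \frac{1}{30}\right) = 644 \left(- \frac{1}{30}\right) = - \frac{322}{15}$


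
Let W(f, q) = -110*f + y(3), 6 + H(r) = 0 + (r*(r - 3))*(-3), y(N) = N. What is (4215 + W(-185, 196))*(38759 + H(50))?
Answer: 778879304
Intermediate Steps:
H(r) = -6 - 3*r*(-3 + r) (H(r) = -6 + (0 + (r*(r - 3))*(-3)) = -6 + (0 + (r*(-3 + r))*(-3)) = -6 + (0 - 3*r*(-3 + r)) = -6 - 3*r*(-3 + r))
W(f, q) = 3 - 110*f (W(f, q) = -110*f + 3 = 3 - 110*f)
(4215 + W(-185, 196))*(38759 + H(50)) = (4215 + (3 - 110*(-185)))*(38759 + (-6 - 3*50² + 9*50)) = (4215 + (3 + 20350))*(38759 + (-6 - 3*2500 + 450)) = (4215 + 20353)*(38759 + (-6 - 7500 + 450)) = 24568*(38759 - 7056) = 24568*31703 = 778879304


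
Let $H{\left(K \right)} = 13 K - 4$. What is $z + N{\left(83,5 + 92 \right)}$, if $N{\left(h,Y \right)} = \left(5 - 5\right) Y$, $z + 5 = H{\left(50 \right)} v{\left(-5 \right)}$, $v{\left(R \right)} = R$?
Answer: $-3235$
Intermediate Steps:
$H{\left(K \right)} = -4 + 13 K$ ($H{\left(K \right)} = 13 K - 4 = -4 + 13 K$)
$z = -3235$ ($z = -5 + \left(-4 + 13 \cdot 50\right) \left(-5\right) = -5 + \left(-4 + 650\right) \left(-5\right) = -5 + 646 \left(-5\right) = -5 - 3230 = -3235$)
$N{\left(h,Y \right)} = 0$ ($N{\left(h,Y \right)} = 0 Y = 0$)
$z + N{\left(83,5 + 92 \right)} = -3235 + 0 = -3235$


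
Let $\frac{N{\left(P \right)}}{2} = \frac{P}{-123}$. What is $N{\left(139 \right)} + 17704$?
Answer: $\frac{2177314}{123} \approx 17702.0$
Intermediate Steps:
$N{\left(P \right)} = - \frac{2 P}{123}$ ($N{\left(P \right)} = 2 \frac{P}{-123} = 2 P \left(- \frac{1}{123}\right) = 2 \left(- \frac{P}{123}\right) = - \frac{2 P}{123}$)
$N{\left(139 \right)} + 17704 = \left(- \frac{2}{123}\right) 139 + 17704 = - \frac{278}{123} + 17704 = \frac{2177314}{123}$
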